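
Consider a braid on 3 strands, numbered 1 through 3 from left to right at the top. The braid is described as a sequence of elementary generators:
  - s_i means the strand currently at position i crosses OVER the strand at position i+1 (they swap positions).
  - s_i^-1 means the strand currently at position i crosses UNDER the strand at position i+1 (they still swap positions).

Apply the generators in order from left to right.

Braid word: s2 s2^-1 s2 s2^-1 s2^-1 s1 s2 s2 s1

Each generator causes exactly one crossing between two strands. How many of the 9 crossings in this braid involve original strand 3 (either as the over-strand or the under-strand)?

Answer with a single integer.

Answer: 7

Derivation:
Gen 1: crossing 2x3. Involves strand 3? yes. Count so far: 1
Gen 2: crossing 3x2. Involves strand 3? yes. Count so far: 2
Gen 3: crossing 2x3. Involves strand 3? yes. Count so far: 3
Gen 4: crossing 3x2. Involves strand 3? yes. Count so far: 4
Gen 5: crossing 2x3. Involves strand 3? yes. Count so far: 5
Gen 6: crossing 1x3. Involves strand 3? yes. Count so far: 6
Gen 7: crossing 1x2. Involves strand 3? no. Count so far: 6
Gen 8: crossing 2x1. Involves strand 3? no. Count so far: 6
Gen 9: crossing 3x1. Involves strand 3? yes. Count so far: 7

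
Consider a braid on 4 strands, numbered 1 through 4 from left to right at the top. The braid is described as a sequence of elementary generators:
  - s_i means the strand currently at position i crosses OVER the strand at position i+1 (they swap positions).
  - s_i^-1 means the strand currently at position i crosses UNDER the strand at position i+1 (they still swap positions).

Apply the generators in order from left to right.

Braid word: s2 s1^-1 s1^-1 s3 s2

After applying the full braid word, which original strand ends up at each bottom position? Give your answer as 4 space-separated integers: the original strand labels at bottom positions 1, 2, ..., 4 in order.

Gen 1 (s2): strand 2 crosses over strand 3. Perm now: [1 3 2 4]
Gen 2 (s1^-1): strand 1 crosses under strand 3. Perm now: [3 1 2 4]
Gen 3 (s1^-1): strand 3 crosses under strand 1. Perm now: [1 3 2 4]
Gen 4 (s3): strand 2 crosses over strand 4. Perm now: [1 3 4 2]
Gen 5 (s2): strand 3 crosses over strand 4. Perm now: [1 4 3 2]

Answer: 1 4 3 2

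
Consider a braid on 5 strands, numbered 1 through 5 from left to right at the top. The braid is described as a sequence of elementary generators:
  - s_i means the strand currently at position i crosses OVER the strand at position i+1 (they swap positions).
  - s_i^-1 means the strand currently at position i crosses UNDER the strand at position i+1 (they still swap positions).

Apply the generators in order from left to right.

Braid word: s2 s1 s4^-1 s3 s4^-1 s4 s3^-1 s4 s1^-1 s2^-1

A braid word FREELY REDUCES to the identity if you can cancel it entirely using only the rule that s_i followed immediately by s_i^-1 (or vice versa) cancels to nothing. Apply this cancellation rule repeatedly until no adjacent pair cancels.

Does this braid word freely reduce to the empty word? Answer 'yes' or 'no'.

Answer: yes

Derivation:
Gen 1 (s2): push. Stack: [s2]
Gen 2 (s1): push. Stack: [s2 s1]
Gen 3 (s4^-1): push. Stack: [s2 s1 s4^-1]
Gen 4 (s3): push. Stack: [s2 s1 s4^-1 s3]
Gen 5 (s4^-1): push. Stack: [s2 s1 s4^-1 s3 s4^-1]
Gen 6 (s4): cancels prior s4^-1. Stack: [s2 s1 s4^-1 s3]
Gen 7 (s3^-1): cancels prior s3. Stack: [s2 s1 s4^-1]
Gen 8 (s4): cancels prior s4^-1. Stack: [s2 s1]
Gen 9 (s1^-1): cancels prior s1. Stack: [s2]
Gen 10 (s2^-1): cancels prior s2. Stack: []
Reduced word: (empty)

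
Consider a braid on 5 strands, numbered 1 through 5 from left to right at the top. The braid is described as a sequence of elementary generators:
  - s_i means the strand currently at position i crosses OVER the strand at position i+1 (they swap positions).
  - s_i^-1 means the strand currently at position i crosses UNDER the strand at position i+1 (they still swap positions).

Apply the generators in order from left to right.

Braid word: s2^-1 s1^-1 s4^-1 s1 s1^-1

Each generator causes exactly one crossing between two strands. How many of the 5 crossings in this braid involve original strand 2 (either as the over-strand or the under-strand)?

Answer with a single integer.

Answer: 1

Derivation:
Gen 1: crossing 2x3. Involves strand 2? yes. Count so far: 1
Gen 2: crossing 1x3. Involves strand 2? no. Count so far: 1
Gen 3: crossing 4x5. Involves strand 2? no. Count so far: 1
Gen 4: crossing 3x1. Involves strand 2? no. Count so far: 1
Gen 5: crossing 1x3. Involves strand 2? no. Count so far: 1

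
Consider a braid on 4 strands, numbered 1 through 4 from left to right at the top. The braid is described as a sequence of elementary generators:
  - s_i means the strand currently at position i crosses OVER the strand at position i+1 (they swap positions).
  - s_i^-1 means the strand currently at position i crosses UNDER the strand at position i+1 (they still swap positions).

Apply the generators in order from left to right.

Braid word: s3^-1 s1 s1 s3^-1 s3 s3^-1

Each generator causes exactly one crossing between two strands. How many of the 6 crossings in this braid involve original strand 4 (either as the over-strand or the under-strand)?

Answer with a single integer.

Answer: 4

Derivation:
Gen 1: crossing 3x4. Involves strand 4? yes. Count so far: 1
Gen 2: crossing 1x2. Involves strand 4? no. Count so far: 1
Gen 3: crossing 2x1. Involves strand 4? no. Count so far: 1
Gen 4: crossing 4x3. Involves strand 4? yes. Count so far: 2
Gen 5: crossing 3x4. Involves strand 4? yes. Count so far: 3
Gen 6: crossing 4x3. Involves strand 4? yes. Count so far: 4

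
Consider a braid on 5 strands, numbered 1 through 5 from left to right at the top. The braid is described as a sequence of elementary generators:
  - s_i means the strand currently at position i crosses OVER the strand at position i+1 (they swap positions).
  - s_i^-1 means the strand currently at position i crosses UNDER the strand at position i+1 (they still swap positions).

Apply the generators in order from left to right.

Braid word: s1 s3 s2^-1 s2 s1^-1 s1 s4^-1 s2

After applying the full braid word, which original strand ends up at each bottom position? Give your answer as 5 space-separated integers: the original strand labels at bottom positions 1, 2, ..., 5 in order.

Gen 1 (s1): strand 1 crosses over strand 2. Perm now: [2 1 3 4 5]
Gen 2 (s3): strand 3 crosses over strand 4. Perm now: [2 1 4 3 5]
Gen 3 (s2^-1): strand 1 crosses under strand 4. Perm now: [2 4 1 3 5]
Gen 4 (s2): strand 4 crosses over strand 1. Perm now: [2 1 4 3 5]
Gen 5 (s1^-1): strand 2 crosses under strand 1. Perm now: [1 2 4 3 5]
Gen 6 (s1): strand 1 crosses over strand 2. Perm now: [2 1 4 3 5]
Gen 7 (s4^-1): strand 3 crosses under strand 5. Perm now: [2 1 4 5 3]
Gen 8 (s2): strand 1 crosses over strand 4. Perm now: [2 4 1 5 3]

Answer: 2 4 1 5 3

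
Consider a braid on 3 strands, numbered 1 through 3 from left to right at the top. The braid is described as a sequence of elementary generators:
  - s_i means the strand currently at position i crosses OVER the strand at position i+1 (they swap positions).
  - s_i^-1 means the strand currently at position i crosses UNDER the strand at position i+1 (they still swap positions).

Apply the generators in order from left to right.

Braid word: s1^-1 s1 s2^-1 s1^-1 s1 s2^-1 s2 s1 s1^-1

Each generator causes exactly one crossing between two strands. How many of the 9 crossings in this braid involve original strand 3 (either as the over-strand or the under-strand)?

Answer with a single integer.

Answer: 7

Derivation:
Gen 1: crossing 1x2. Involves strand 3? no. Count so far: 0
Gen 2: crossing 2x1. Involves strand 3? no. Count so far: 0
Gen 3: crossing 2x3. Involves strand 3? yes. Count so far: 1
Gen 4: crossing 1x3. Involves strand 3? yes. Count so far: 2
Gen 5: crossing 3x1. Involves strand 3? yes. Count so far: 3
Gen 6: crossing 3x2. Involves strand 3? yes. Count so far: 4
Gen 7: crossing 2x3. Involves strand 3? yes. Count so far: 5
Gen 8: crossing 1x3. Involves strand 3? yes. Count so far: 6
Gen 9: crossing 3x1. Involves strand 3? yes. Count so far: 7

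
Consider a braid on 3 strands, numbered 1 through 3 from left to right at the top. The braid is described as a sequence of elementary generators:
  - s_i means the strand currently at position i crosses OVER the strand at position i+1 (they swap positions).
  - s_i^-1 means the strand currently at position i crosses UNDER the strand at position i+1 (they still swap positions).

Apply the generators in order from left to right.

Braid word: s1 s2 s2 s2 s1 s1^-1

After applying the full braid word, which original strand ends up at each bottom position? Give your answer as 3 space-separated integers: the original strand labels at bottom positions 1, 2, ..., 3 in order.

Answer: 2 3 1

Derivation:
Gen 1 (s1): strand 1 crosses over strand 2. Perm now: [2 1 3]
Gen 2 (s2): strand 1 crosses over strand 3. Perm now: [2 3 1]
Gen 3 (s2): strand 3 crosses over strand 1. Perm now: [2 1 3]
Gen 4 (s2): strand 1 crosses over strand 3. Perm now: [2 3 1]
Gen 5 (s1): strand 2 crosses over strand 3. Perm now: [3 2 1]
Gen 6 (s1^-1): strand 3 crosses under strand 2. Perm now: [2 3 1]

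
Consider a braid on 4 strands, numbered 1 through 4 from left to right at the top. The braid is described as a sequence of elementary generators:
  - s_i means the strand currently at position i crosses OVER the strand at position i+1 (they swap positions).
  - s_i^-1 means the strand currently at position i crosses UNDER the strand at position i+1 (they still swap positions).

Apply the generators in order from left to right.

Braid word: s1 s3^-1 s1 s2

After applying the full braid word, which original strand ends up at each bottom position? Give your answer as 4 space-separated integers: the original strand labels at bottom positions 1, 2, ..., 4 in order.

Gen 1 (s1): strand 1 crosses over strand 2. Perm now: [2 1 3 4]
Gen 2 (s3^-1): strand 3 crosses under strand 4. Perm now: [2 1 4 3]
Gen 3 (s1): strand 2 crosses over strand 1. Perm now: [1 2 4 3]
Gen 4 (s2): strand 2 crosses over strand 4. Perm now: [1 4 2 3]

Answer: 1 4 2 3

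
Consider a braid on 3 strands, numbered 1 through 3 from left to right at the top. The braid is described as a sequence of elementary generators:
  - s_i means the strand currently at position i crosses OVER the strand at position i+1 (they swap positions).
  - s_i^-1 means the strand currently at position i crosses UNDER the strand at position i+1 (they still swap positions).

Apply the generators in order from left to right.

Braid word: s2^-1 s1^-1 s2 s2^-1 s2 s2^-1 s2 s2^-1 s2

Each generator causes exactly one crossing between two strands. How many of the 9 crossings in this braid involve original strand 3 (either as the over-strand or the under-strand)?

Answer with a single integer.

Gen 1: crossing 2x3. Involves strand 3? yes. Count so far: 1
Gen 2: crossing 1x3. Involves strand 3? yes. Count so far: 2
Gen 3: crossing 1x2. Involves strand 3? no. Count so far: 2
Gen 4: crossing 2x1. Involves strand 3? no. Count so far: 2
Gen 5: crossing 1x2. Involves strand 3? no. Count so far: 2
Gen 6: crossing 2x1. Involves strand 3? no. Count so far: 2
Gen 7: crossing 1x2. Involves strand 3? no. Count so far: 2
Gen 8: crossing 2x1. Involves strand 3? no. Count so far: 2
Gen 9: crossing 1x2. Involves strand 3? no. Count so far: 2

Answer: 2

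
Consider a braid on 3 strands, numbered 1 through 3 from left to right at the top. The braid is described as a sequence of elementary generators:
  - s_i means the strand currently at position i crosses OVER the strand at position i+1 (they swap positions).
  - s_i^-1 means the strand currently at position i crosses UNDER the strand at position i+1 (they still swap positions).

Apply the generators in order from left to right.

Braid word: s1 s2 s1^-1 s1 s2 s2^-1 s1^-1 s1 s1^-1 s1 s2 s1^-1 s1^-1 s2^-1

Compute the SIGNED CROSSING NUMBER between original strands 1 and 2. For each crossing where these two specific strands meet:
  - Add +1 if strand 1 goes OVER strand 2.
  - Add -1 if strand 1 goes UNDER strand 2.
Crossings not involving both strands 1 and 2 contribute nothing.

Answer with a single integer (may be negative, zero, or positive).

Gen 1: 1 over 2. Both 1&2? yes. Contrib: +1. Sum: 1
Gen 2: crossing 1x3. Both 1&2? no. Sum: 1
Gen 3: crossing 2x3. Both 1&2? no. Sum: 1
Gen 4: crossing 3x2. Both 1&2? no. Sum: 1
Gen 5: crossing 3x1. Both 1&2? no. Sum: 1
Gen 6: crossing 1x3. Both 1&2? no. Sum: 1
Gen 7: crossing 2x3. Both 1&2? no. Sum: 1
Gen 8: crossing 3x2. Both 1&2? no. Sum: 1
Gen 9: crossing 2x3. Both 1&2? no. Sum: 1
Gen 10: crossing 3x2. Both 1&2? no. Sum: 1
Gen 11: crossing 3x1. Both 1&2? no. Sum: 1
Gen 12: 2 under 1. Both 1&2? yes. Contrib: +1. Sum: 2
Gen 13: 1 under 2. Both 1&2? yes. Contrib: -1. Sum: 1
Gen 14: crossing 1x3. Both 1&2? no. Sum: 1

Answer: 1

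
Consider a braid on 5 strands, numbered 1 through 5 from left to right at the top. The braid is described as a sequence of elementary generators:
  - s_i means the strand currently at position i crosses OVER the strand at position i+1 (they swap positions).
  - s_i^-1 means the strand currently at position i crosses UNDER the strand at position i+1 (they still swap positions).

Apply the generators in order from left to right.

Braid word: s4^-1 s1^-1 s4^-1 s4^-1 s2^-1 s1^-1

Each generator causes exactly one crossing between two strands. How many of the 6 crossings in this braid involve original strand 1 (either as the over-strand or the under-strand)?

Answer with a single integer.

Answer: 2

Derivation:
Gen 1: crossing 4x5. Involves strand 1? no. Count so far: 0
Gen 2: crossing 1x2. Involves strand 1? yes. Count so far: 1
Gen 3: crossing 5x4. Involves strand 1? no. Count so far: 1
Gen 4: crossing 4x5. Involves strand 1? no. Count so far: 1
Gen 5: crossing 1x3. Involves strand 1? yes. Count so far: 2
Gen 6: crossing 2x3. Involves strand 1? no. Count so far: 2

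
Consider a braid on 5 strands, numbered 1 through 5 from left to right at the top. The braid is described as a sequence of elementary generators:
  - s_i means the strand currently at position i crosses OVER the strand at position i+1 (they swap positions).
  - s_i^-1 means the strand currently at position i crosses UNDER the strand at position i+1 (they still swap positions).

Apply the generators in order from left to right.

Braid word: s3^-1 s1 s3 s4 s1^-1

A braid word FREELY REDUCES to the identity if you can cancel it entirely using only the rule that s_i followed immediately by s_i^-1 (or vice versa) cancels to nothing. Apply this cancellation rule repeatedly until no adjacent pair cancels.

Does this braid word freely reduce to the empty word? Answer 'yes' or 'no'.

Answer: no

Derivation:
Gen 1 (s3^-1): push. Stack: [s3^-1]
Gen 2 (s1): push. Stack: [s3^-1 s1]
Gen 3 (s3): push. Stack: [s3^-1 s1 s3]
Gen 4 (s4): push. Stack: [s3^-1 s1 s3 s4]
Gen 5 (s1^-1): push. Stack: [s3^-1 s1 s3 s4 s1^-1]
Reduced word: s3^-1 s1 s3 s4 s1^-1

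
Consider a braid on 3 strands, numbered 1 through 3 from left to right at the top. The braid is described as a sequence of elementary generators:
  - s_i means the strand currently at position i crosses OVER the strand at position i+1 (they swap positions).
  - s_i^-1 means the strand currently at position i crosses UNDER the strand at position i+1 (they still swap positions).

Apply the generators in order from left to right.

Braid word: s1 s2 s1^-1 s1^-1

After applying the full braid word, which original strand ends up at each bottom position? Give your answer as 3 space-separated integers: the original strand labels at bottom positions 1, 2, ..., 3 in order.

Answer: 2 3 1

Derivation:
Gen 1 (s1): strand 1 crosses over strand 2. Perm now: [2 1 3]
Gen 2 (s2): strand 1 crosses over strand 3. Perm now: [2 3 1]
Gen 3 (s1^-1): strand 2 crosses under strand 3. Perm now: [3 2 1]
Gen 4 (s1^-1): strand 3 crosses under strand 2. Perm now: [2 3 1]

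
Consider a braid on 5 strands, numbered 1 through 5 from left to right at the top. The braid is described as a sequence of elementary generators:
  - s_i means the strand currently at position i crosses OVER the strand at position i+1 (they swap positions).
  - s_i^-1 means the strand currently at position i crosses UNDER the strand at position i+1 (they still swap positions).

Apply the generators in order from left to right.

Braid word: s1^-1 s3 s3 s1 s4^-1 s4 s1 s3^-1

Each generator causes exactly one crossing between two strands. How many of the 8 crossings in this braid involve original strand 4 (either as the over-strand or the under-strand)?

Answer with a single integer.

Gen 1: crossing 1x2. Involves strand 4? no. Count so far: 0
Gen 2: crossing 3x4. Involves strand 4? yes. Count so far: 1
Gen 3: crossing 4x3. Involves strand 4? yes. Count so far: 2
Gen 4: crossing 2x1. Involves strand 4? no. Count so far: 2
Gen 5: crossing 4x5. Involves strand 4? yes. Count so far: 3
Gen 6: crossing 5x4. Involves strand 4? yes. Count so far: 4
Gen 7: crossing 1x2. Involves strand 4? no. Count so far: 4
Gen 8: crossing 3x4. Involves strand 4? yes. Count so far: 5

Answer: 5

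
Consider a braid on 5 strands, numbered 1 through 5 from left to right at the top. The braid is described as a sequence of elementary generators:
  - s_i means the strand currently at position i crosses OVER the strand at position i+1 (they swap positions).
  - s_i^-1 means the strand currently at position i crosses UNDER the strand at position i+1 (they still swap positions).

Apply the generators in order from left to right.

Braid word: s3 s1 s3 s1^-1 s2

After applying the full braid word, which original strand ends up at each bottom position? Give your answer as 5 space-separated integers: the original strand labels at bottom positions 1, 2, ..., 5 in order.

Gen 1 (s3): strand 3 crosses over strand 4. Perm now: [1 2 4 3 5]
Gen 2 (s1): strand 1 crosses over strand 2. Perm now: [2 1 4 3 5]
Gen 3 (s3): strand 4 crosses over strand 3. Perm now: [2 1 3 4 5]
Gen 4 (s1^-1): strand 2 crosses under strand 1. Perm now: [1 2 3 4 5]
Gen 5 (s2): strand 2 crosses over strand 3. Perm now: [1 3 2 4 5]

Answer: 1 3 2 4 5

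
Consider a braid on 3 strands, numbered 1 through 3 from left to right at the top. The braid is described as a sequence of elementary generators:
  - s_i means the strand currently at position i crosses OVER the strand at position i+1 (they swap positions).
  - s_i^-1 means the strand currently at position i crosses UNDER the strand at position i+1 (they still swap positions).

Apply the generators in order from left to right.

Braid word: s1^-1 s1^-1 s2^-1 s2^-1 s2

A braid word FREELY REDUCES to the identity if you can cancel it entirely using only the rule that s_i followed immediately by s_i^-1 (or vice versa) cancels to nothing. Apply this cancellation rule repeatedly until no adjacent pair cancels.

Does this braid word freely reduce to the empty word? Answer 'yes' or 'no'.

Gen 1 (s1^-1): push. Stack: [s1^-1]
Gen 2 (s1^-1): push. Stack: [s1^-1 s1^-1]
Gen 3 (s2^-1): push. Stack: [s1^-1 s1^-1 s2^-1]
Gen 4 (s2^-1): push. Stack: [s1^-1 s1^-1 s2^-1 s2^-1]
Gen 5 (s2): cancels prior s2^-1. Stack: [s1^-1 s1^-1 s2^-1]
Reduced word: s1^-1 s1^-1 s2^-1

Answer: no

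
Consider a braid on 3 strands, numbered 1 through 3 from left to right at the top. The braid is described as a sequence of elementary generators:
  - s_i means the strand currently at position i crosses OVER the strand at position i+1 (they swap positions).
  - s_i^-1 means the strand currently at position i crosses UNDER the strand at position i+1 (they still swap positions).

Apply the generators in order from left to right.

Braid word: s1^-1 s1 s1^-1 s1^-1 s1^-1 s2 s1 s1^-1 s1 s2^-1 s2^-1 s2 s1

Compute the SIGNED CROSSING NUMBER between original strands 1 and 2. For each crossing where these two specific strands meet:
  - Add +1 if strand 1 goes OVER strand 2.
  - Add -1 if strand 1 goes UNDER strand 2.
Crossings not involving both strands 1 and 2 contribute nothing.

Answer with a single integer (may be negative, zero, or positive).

Answer: -4

Derivation:
Gen 1: 1 under 2. Both 1&2? yes. Contrib: -1. Sum: -1
Gen 2: 2 over 1. Both 1&2? yes. Contrib: -1. Sum: -2
Gen 3: 1 under 2. Both 1&2? yes. Contrib: -1. Sum: -3
Gen 4: 2 under 1. Both 1&2? yes. Contrib: +1. Sum: -2
Gen 5: 1 under 2. Both 1&2? yes. Contrib: -1. Sum: -3
Gen 6: crossing 1x3. Both 1&2? no. Sum: -3
Gen 7: crossing 2x3. Both 1&2? no. Sum: -3
Gen 8: crossing 3x2. Both 1&2? no. Sum: -3
Gen 9: crossing 2x3. Both 1&2? no. Sum: -3
Gen 10: 2 under 1. Both 1&2? yes. Contrib: +1. Sum: -2
Gen 11: 1 under 2. Both 1&2? yes. Contrib: -1. Sum: -3
Gen 12: 2 over 1. Both 1&2? yes. Contrib: -1. Sum: -4
Gen 13: crossing 3x1. Both 1&2? no. Sum: -4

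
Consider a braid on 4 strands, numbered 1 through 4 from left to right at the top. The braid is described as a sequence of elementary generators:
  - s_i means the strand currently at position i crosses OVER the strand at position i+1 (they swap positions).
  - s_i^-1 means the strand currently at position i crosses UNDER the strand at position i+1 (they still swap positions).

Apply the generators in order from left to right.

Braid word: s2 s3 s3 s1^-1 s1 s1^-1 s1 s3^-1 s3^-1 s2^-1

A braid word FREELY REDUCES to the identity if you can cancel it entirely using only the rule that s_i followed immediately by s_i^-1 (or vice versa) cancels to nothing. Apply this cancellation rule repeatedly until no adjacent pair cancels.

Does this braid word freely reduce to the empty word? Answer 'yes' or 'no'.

Gen 1 (s2): push. Stack: [s2]
Gen 2 (s3): push. Stack: [s2 s3]
Gen 3 (s3): push. Stack: [s2 s3 s3]
Gen 4 (s1^-1): push. Stack: [s2 s3 s3 s1^-1]
Gen 5 (s1): cancels prior s1^-1. Stack: [s2 s3 s3]
Gen 6 (s1^-1): push. Stack: [s2 s3 s3 s1^-1]
Gen 7 (s1): cancels prior s1^-1. Stack: [s2 s3 s3]
Gen 8 (s3^-1): cancels prior s3. Stack: [s2 s3]
Gen 9 (s3^-1): cancels prior s3. Stack: [s2]
Gen 10 (s2^-1): cancels prior s2. Stack: []
Reduced word: (empty)

Answer: yes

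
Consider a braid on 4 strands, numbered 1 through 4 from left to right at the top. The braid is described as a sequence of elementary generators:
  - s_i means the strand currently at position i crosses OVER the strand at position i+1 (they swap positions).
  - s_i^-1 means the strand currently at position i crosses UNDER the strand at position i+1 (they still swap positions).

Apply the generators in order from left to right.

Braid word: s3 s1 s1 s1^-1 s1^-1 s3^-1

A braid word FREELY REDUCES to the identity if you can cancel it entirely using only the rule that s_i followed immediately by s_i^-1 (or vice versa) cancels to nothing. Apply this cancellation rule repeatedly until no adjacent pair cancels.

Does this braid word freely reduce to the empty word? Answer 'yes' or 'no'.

Answer: yes

Derivation:
Gen 1 (s3): push. Stack: [s3]
Gen 2 (s1): push. Stack: [s3 s1]
Gen 3 (s1): push. Stack: [s3 s1 s1]
Gen 4 (s1^-1): cancels prior s1. Stack: [s3 s1]
Gen 5 (s1^-1): cancels prior s1. Stack: [s3]
Gen 6 (s3^-1): cancels prior s3. Stack: []
Reduced word: (empty)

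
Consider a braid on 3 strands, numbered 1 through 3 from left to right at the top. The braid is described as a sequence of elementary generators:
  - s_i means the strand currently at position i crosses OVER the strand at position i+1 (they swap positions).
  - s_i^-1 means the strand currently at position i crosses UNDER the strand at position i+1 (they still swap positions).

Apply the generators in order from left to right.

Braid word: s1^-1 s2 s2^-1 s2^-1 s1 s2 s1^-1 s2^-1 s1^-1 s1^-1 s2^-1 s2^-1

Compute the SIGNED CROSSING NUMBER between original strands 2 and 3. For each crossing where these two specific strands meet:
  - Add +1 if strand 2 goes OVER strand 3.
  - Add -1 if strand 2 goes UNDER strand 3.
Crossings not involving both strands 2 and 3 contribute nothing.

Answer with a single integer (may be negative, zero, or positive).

Gen 1: crossing 1x2. Both 2&3? no. Sum: 0
Gen 2: crossing 1x3. Both 2&3? no. Sum: 0
Gen 3: crossing 3x1. Both 2&3? no. Sum: 0
Gen 4: crossing 1x3. Both 2&3? no. Sum: 0
Gen 5: 2 over 3. Both 2&3? yes. Contrib: +1. Sum: 1
Gen 6: crossing 2x1. Both 2&3? no. Sum: 1
Gen 7: crossing 3x1. Both 2&3? no. Sum: 1
Gen 8: 3 under 2. Both 2&3? yes. Contrib: +1. Sum: 2
Gen 9: crossing 1x2. Both 2&3? no. Sum: 2
Gen 10: crossing 2x1. Both 2&3? no. Sum: 2
Gen 11: 2 under 3. Both 2&3? yes. Contrib: -1. Sum: 1
Gen 12: 3 under 2. Both 2&3? yes. Contrib: +1. Sum: 2

Answer: 2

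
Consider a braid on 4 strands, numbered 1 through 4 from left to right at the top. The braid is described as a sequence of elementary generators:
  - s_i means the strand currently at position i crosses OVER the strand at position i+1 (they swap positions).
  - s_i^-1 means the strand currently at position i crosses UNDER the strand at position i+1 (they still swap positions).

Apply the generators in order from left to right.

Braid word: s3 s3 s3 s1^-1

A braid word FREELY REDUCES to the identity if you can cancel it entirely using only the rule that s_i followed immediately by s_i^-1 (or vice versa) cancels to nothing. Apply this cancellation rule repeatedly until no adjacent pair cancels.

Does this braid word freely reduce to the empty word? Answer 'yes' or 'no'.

Answer: no

Derivation:
Gen 1 (s3): push. Stack: [s3]
Gen 2 (s3): push. Stack: [s3 s3]
Gen 3 (s3): push. Stack: [s3 s3 s3]
Gen 4 (s1^-1): push. Stack: [s3 s3 s3 s1^-1]
Reduced word: s3 s3 s3 s1^-1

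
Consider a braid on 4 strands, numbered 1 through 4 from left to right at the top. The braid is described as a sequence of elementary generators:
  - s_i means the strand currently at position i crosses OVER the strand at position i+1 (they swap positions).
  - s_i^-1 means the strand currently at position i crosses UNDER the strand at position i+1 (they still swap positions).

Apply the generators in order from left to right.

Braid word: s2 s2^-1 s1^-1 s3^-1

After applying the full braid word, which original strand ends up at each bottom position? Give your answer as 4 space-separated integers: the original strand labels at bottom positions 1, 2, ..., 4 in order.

Gen 1 (s2): strand 2 crosses over strand 3. Perm now: [1 3 2 4]
Gen 2 (s2^-1): strand 3 crosses under strand 2. Perm now: [1 2 3 4]
Gen 3 (s1^-1): strand 1 crosses under strand 2. Perm now: [2 1 3 4]
Gen 4 (s3^-1): strand 3 crosses under strand 4. Perm now: [2 1 4 3]

Answer: 2 1 4 3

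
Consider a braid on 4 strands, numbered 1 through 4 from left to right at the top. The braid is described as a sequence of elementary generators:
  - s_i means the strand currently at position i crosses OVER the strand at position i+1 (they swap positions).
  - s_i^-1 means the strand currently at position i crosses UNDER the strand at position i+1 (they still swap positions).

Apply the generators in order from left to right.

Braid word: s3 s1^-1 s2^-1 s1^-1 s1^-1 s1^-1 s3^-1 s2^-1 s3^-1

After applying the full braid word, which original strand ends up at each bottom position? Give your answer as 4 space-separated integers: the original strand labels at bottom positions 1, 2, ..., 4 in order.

Answer: 4 3 1 2

Derivation:
Gen 1 (s3): strand 3 crosses over strand 4. Perm now: [1 2 4 3]
Gen 2 (s1^-1): strand 1 crosses under strand 2. Perm now: [2 1 4 3]
Gen 3 (s2^-1): strand 1 crosses under strand 4. Perm now: [2 4 1 3]
Gen 4 (s1^-1): strand 2 crosses under strand 4. Perm now: [4 2 1 3]
Gen 5 (s1^-1): strand 4 crosses under strand 2. Perm now: [2 4 1 3]
Gen 6 (s1^-1): strand 2 crosses under strand 4. Perm now: [4 2 1 3]
Gen 7 (s3^-1): strand 1 crosses under strand 3. Perm now: [4 2 3 1]
Gen 8 (s2^-1): strand 2 crosses under strand 3. Perm now: [4 3 2 1]
Gen 9 (s3^-1): strand 2 crosses under strand 1. Perm now: [4 3 1 2]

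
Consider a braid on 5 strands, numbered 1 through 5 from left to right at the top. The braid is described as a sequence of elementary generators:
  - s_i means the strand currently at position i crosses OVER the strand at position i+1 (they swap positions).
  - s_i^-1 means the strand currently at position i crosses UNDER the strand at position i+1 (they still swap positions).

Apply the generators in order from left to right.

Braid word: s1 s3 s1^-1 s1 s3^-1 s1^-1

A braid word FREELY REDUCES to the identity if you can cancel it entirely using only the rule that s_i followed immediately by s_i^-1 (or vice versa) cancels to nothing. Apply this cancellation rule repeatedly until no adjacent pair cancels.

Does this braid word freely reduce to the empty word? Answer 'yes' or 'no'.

Gen 1 (s1): push. Stack: [s1]
Gen 2 (s3): push. Stack: [s1 s3]
Gen 3 (s1^-1): push. Stack: [s1 s3 s1^-1]
Gen 4 (s1): cancels prior s1^-1. Stack: [s1 s3]
Gen 5 (s3^-1): cancels prior s3. Stack: [s1]
Gen 6 (s1^-1): cancels prior s1. Stack: []
Reduced word: (empty)

Answer: yes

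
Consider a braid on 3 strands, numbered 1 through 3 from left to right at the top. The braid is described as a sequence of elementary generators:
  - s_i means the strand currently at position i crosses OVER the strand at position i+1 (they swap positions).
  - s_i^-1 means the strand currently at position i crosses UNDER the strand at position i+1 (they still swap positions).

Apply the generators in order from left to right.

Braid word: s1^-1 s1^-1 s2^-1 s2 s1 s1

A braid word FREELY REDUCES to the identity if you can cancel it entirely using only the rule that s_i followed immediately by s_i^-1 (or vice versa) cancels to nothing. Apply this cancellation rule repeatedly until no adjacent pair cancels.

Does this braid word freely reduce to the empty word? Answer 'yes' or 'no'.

Gen 1 (s1^-1): push. Stack: [s1^-1]
Gen 2 (s1^-1): push. Stack: [s1^-1 s1^-1]
Gen 3 (s2^-1): push. Stack: [s1^-1 s1^-1 s2^-1]
Gen 4 (s2): cancels prior s2^-1. Stack: [s1^-1 s1^-1]
Gen 5 (s1): cancels prior s1^-1. Stack: [s1^-1]
Gen 6 (s1): cancels prior s1^-1. Stack: []
Reduced word: (empty)

Answer: yes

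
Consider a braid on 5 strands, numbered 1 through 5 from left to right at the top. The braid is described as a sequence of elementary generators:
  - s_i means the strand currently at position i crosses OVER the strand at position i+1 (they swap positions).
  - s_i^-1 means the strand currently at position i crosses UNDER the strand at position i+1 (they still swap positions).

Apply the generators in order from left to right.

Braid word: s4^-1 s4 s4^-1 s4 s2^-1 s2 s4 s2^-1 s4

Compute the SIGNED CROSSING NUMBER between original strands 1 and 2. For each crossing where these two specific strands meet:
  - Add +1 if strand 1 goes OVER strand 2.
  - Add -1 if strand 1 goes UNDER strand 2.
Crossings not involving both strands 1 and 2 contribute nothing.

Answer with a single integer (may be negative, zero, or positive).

Answer: 0

Derivation:
Gen 1: crossing 4x5. Both 1&2? no. Sum: 0
Gen 2: crossing 5x4. Both 1&2? no. Sum: 0
Gen 3: crossing 4x5. Both 1&2? no. Sum: 0
Gen 4: crossing 5x4. Both 1&2? no. Sum: 0
Gen 5: crossing 2x3. Both 1&2? no. Sum: 0
Gen 6: crossing 3x2. Both 1&2? no. Sum: 0
Gen 7: crossing 4x5. Both 1&2? no. Sum: 0
Gen 8: crossing 2x3. Both 1&2? no. Sum: 0
Gen 9: crossing 5x4. Both 1&2? no. Sum: 0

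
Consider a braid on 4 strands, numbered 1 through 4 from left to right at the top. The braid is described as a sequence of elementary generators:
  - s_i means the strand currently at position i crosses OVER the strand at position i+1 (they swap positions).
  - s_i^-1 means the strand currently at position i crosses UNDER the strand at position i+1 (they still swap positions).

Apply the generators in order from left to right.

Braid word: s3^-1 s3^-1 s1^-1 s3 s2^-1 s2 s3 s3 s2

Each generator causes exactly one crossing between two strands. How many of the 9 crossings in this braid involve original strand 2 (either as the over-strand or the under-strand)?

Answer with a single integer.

Gen 1: crossing 3x4. Involves strand 2? no. Count so far: 0
Gen 2: crossing 4x3. Involves strand 2? no. Count so far: 0
Gen 3: crossing 1x2. Involves strand 2? yes. Count so far: 1
Gen 4: crossing 3x4. Involves strand 2? no. Count so far: 1
Gen 5: crossing 1x4. Involves strand 2? no. Count so far: 1
Gen 6: crossing 4x1. Involves strand 2? no. Count so far: 1
Gen 7: crossing 4x3. Involves strand 2? no. Count so far: 1
Gen 8: crossing 3x4. Involves strand 2? no. Count so far: 1
Gen 9: crossing 1x4. Involves strand 2? no. Count so far: 1

Answer: 1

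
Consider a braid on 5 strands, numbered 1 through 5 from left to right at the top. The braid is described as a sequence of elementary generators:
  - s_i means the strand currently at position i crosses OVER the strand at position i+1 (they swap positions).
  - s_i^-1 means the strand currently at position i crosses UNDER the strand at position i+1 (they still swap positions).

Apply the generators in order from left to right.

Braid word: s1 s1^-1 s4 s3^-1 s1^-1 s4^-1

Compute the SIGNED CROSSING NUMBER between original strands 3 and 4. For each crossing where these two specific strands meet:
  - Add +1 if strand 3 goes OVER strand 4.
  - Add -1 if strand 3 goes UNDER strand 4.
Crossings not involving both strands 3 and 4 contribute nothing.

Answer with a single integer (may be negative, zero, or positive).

Answer: -1

Derivation:
Gen 1: crossing 1x2. Both 3&4? no. Sum: 0
Gen 2: crossing 2x1. Both 3&4? no. Sum: 0
Gen 3: crossing 4x5. Both 3&4? no. Sum: 0
Gen 4: crossing 3x5. Both 3&4? no. Sum: 0
Gen 5: crossing 1x2. Both 3&4? no. Sum: 0
Gen 6: 3 under 4. Both 3&4? yes. Contrib: -1. Sum: -1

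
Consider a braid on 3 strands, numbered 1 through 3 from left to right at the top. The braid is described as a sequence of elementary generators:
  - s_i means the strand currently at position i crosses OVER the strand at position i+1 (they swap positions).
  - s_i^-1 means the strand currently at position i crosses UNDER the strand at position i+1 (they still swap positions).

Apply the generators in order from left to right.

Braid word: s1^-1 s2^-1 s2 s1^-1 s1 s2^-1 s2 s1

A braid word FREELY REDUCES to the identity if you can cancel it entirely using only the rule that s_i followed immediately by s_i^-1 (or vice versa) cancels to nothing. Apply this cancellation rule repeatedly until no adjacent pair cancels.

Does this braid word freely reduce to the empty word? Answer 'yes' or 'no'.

Gen 1 (s1^-1): push. Stack: [s1^-1]
Gen 2 (s2^-1): push. Stack: [s1^-1 s2^-1]
Gen 3 (s2): cancels prior s2^-1. Stack: [s1^-1]
Gen 4 (s1^-1): push. Stack: [s1^-1 s1^-1]
Gen 5 (s1): cancels prior s1^-1. Stack: [s1^-1]
Gen 6 (s2^-1): push. Stack: [s1^-1 s2^-1]
Gen 7 (s2): cancels prior s2^-1. Stack: [s1^-1]
Gen 8 (s1): cancels prior s1^-1. Stack: []
Reduced word: (empty)

Answer: yes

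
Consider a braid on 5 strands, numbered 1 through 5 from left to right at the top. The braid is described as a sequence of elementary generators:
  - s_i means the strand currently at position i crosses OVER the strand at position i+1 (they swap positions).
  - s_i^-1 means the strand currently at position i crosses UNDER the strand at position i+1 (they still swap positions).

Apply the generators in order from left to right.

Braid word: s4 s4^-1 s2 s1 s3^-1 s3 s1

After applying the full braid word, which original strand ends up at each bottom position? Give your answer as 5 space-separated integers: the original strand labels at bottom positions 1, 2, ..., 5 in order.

Gen 1 (s4): strand 4 crosses over strand 5. Perm now: [1 2 3 5 4]
Gen 2 (s4^-1): strand 5 crosses under strand 4. Perm now: [1 2 3 4 5]
Gen 3 (s2): strand 2 crosses over strand 3. Perm now: [1 3 2 4 5]
Gen 4 (s1): strand 1 crosses over strand 3. Perm now: [3 1 2 4 5]
Gen 5 (s3^-1): strand 2 crosses under strand 4. Perm now: [3 1 4 2 5]
Gen 6 (s3): strand 4 crosses over strand 2. Perm now: [3 1 2 4 5]
Gen 7 (s1): strand 3 crosses over strand 1. Perm now: [1 3 2 4 5]

Answer: 1 3 2 4 5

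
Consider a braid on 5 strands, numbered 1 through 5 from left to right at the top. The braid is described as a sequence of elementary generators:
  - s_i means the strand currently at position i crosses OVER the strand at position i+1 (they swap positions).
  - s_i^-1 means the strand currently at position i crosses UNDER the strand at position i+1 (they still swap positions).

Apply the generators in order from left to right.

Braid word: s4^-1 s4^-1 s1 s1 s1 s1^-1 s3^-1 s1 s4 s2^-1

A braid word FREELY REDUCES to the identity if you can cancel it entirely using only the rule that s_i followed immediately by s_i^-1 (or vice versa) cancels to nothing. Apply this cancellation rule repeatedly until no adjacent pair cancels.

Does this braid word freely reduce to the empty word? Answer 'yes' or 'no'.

Gen 1 (s4^-1): push. Stack: [s4^-1]
Gen 2 (s4^-1): push. Stack: [s4^-1 s4^-1]
Gen 3 (s1): push. Stack: [s4^-1 s4^-1 s1]
Gen 4 (s1): push. Stack: [s4^-1 s4^-1 s1 s1]
Gen 5 (s1): push. Stack: [s4^-1 s4^-1 s1 s1 s1]
Gen 6 (s1^-1): cancels prior s1. Stack: [s4^-1 s4^-1 s1 s1]
Gen 7 (s3^-1): push. Stack: [s4^-1 s4^-1 s1 s1 s3^-1]
Gen 8 (s1): push. Stack: [s4^-1 s4^-1 s1 s1 s3^-1 s1]
Gen 9 (s4): push. Stack: [s4^-1 s4^-1 s1 s1 s3^-1 s1 s4]
Gen 10 (s2^-1): push. Stack: [s4^-1 s4^-1 s1 s1 s3^-1 s1 s4 s2^-1]
Reduced word: s4^-1 s4^-1 s1 s1 s3^-1 s1 s4 s2^-1

Answer: no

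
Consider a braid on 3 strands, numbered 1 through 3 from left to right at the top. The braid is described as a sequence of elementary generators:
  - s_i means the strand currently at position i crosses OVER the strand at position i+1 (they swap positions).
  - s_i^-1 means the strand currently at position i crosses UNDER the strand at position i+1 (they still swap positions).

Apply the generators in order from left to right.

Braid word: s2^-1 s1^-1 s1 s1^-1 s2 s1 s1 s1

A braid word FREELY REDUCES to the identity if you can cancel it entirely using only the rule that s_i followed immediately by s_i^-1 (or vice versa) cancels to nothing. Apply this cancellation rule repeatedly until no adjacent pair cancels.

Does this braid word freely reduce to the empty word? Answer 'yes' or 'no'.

Gen 1 (s2^-1): push. Stack: [s2^-1]
Gen 2 (s1^-1): push. Stack: [s2^-1 s1^-1]
Gen 3 (s1): cancels prior s1^-1. Stack: [s2^-1]
Gen 4 (s1^-1): push. Stack: [s2^-1 s1^-1]
Gen 5 (s2): push. Stack: [s2^-1 s1^-1 s2]
Gen 6 (s1): push. Stack: [s2^-1 s1^-1 s2 s1]
Gen 7 (s1): push. Stack: [s2^-1 s1^-1 s2 s1 s1]
Gen 8 (s1): push. Stack: [s2^-1 s1^-1 s2 s1 s1 s1]
Reduced word: s2^-1 s1^-1 s2 s1 s1 s1

Answer: no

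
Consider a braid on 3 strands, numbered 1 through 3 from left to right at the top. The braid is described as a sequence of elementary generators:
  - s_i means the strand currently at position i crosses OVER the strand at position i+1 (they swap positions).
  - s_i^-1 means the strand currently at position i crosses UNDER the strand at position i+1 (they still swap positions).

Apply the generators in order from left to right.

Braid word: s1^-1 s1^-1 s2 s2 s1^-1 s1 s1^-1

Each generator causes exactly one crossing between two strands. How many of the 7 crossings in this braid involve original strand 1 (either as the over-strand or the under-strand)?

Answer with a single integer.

Gen 1: crossing 1x2. Involves strand 1? yes. Count so far: 1
Gen 2: crossing 2x1. Involves strand 1? yes. Count so far: 2
Gen 3: crossing 2x3. Involves strand 1? no. Count so far: 2
Gen 4: crossing 3x2. Involves strand 1? no. Count so far: 2
Gen 5: crossing 1x2. Involves strand 1? yes. Count so far: 3
Gen 6: crossing 2x1. Involves strand 1? yes. Count so far: 4
Gen 7: crossing 1x2. Involves strand 1? yes. Count so far: 5

Answer: 5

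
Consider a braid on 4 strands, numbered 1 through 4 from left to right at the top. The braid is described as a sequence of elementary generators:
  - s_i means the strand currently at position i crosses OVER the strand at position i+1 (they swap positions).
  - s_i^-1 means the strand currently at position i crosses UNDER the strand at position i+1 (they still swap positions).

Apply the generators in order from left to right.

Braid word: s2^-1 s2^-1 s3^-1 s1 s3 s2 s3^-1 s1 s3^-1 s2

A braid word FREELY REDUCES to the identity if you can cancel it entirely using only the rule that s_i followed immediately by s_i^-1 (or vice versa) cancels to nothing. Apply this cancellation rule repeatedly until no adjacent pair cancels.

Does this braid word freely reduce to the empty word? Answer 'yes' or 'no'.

Gen 1 (s2^-1): push. Stack: [s2^-1]
Gen 2 (s2^-1): push. Stack: [s2^-1 s2^-1]
Gen 3 (s3^-1): push. Stack: [s2^-1 s2^-1 s3^-1]
Gen 4 (s1): push. Stack: [s2^-1 s2^-1 s3^-1 s1]
Gen 5 (s3): push. Stack: [s2^-1 s2^-1 s3^-1 s1 s3]
Gen 6 (s2): push. Stack: [s2^-1 s2^-1 s3^-1 s1 s3 s2]
Gen 7 (s3^-1): push. Stack: [s2^-1 s2^-1 s3^-1 s1 s3 s2 s3^-1]
Gen 8 (s1): push. Stack: [s2^-1 s2^-1 s3^-1 s1 s3 s2 s3^-1 s1]
Gen 9 (s3^-1): push. Stack: [s2^-1 s2^-1 s3^-1 s1 s3 s2 s3^-1 s1 s3^-1]
Gen 10 (s2): push. Stack: [s2^-1 s2^-1 s3^-1 s1 s3 s2 s3^-1 s1 s3^-1 s2]
Reduced word: s2^-1 s2^-1 s3^-1 s1 s3 s2 s3^-1 s1 s3^-1 s2

Answer: no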